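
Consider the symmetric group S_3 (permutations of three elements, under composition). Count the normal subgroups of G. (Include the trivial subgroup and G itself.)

3

G has 6 subgroups. Checking conjugation-invariance by order — order 1: 1/1 normal; order 2: 0/3 normal; order 3: 1/1 normal; order 6: 1/1 normal.
Total normal subgroups: 3.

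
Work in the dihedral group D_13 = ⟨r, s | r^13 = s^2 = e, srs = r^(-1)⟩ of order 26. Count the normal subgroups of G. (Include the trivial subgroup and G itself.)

3

G has 16 subgroups. Checking conjugation-invariance by order — order 1: 1/1 normal; order 2: 0/13 normal; order 13: 1/1 normal; order 26: 1/1 normal.
Total normal subgroups: 3.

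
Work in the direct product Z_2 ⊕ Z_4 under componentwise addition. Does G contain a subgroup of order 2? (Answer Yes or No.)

Yes

2 | 8. A subgroup of order 2 is {(0,0), (0,2)}.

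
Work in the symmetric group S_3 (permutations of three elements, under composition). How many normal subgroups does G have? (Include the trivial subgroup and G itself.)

3

G has 6 subgroups. Checking conjugation-invariance by order — order 1: 1/1 normal; order 2: 0/3 normal; order 3: 1/1 normal; order 6: 1/1 normal.
Total normal subgroups: 3.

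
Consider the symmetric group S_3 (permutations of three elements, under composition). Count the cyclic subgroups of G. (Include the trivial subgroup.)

5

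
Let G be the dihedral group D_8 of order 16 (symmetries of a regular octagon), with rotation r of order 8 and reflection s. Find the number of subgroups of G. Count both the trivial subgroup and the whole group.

19

|G| = 16, so by Lagrange every subgroup order divides 16. Divisors: 1, 2, 4, 8, 16.
Subgroups by order — order 1: 1; order 2: 9; order 4: 5; order 8: 3; order 16: 1.
Total: 1 + 9 + 5 + 3 + 1 = 19.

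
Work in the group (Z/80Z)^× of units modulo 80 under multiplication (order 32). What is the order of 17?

Compute successive powers of 17 mod 80: 17, 49, 33, 1; 17^4 ≡ 1 (mod 80).
So |⟨17⟩| = 4.

4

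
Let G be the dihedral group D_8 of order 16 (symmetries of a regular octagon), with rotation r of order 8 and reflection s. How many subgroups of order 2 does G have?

|G| = 16 and 2 | 16, so subgroups of order 2 are possible by Lagrange.
The subgroups of order 2 are: {e, r^2s}; {e, r^3s}; {e, r^4}; {e, r^4s}; … (9 in all).
So G has 9 subgroups of order 2.

9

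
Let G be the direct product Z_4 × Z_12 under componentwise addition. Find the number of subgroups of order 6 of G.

3

|G| = 48 and 6 | 48, so subgroups of order 6 are possible by Lagrange.
The subgroups of order 6 are: {(0,0), (0,2), (0,4), (0,6), (0,8), (0,10)}; {(0,0), (0,4), (0,8), (2,0), (2,4), (2,8)}; {(0,0), (0,4), (0,8), (2,2), (2,6), (2,10)}.
So G has 3 subgroups of order 6.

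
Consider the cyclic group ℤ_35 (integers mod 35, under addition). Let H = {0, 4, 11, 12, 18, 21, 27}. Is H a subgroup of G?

No

18 ∈ H but its inverse 17 ∉ H, so H is not a subgroup.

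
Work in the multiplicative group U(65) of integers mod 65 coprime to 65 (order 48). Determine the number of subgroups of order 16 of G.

1

|G| = 48 and 16 | 48, so subgroups of order 16 are possible by Lagrange.
The subgroups of order 16 are: {1, 8, 12, 14, 18, 21, 27, 31, 34, 38, 44, 47, 51, 53, 57, 64}.
So G has 1 subgroup of order 16.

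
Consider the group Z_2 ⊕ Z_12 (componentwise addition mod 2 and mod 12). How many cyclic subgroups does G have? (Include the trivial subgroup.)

Each element a generates a cyclic subgroup ⟨a⟩; distinct elements may generate the same one (a cyclic group of order d has φ(d) generators).
Cyclic subgroups by order — order 1: 1; order 2: 3; order 3: 1; order 4: 2; order 6: 3; order 12: 2.
Total: 12.

12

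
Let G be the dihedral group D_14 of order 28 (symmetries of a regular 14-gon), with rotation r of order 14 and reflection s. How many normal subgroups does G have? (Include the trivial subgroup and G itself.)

G has 28 subgroups. Checking conjugation-invariance by order — order 1: 1/1 normal; order 2: 1/15 normal; order 4: 0/7 normal; order 7: 1/1 normal; order 14: 3/3 normal; order 28: 1/1 normal.
Total normal subgroups: 7.

7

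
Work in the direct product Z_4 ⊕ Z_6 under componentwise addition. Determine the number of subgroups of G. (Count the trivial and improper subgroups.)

16

|G| = 24, so by Lagrange every subgroup order divides 24. Divisors: 1, 2, 3, 4, 6, 8, 12, 24.
Subgroups by order — order 1: 1; order 2: 3; order 3: 1; order 4: 3; order 6: 3; order 8: 1; order 12: 3; order 24: 1.
Total: 1 + 3 + 1 + 3 + 3 + 1 + 3 + 1 = 16.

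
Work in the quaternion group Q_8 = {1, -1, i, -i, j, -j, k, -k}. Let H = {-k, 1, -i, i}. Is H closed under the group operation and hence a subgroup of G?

-k ∈ H but its inverse k ∉ H, so H is not a subgroup.

No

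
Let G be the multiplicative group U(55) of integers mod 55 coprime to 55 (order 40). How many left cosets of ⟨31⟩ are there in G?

|⟨31⟩| = 5 and |G| = 40.
By Lagrange, [G : H] = |G|/|H| = 40/5 = 8.

8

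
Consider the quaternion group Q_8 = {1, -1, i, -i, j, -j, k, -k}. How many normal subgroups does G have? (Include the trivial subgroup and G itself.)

G has 6 subgroups. Checking conjugation-invariance by order — order 1: 1/1 normal; order 2: 1/1 normal; order 4: 3/3 normal; order 8: 1/1 normal.
Total normal subgroups: 6.

6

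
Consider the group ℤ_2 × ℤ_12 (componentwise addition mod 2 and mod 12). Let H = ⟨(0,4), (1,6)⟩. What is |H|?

|⟨(0,4)⟩| = 3 and |⟨(1,6)⟩| = 2, so |H| is a multiple of lcm(3, 2) = 6 and divides |G| = 24.
Closing under the operation: H = {(0,0), (0,4), (0,8), (1,2), (1,6), (1,10)}, so |H| = 6.

6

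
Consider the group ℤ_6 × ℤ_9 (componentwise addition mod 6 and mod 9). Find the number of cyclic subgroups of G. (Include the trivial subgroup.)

16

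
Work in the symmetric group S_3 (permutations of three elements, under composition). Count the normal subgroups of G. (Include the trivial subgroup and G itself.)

G has 6 subgroups. Checking conjugation-invariance by order — order 1: 1/1 normal; order 2: 0/3 normal; order 3: 1/1 normal; order 6: 1/1 normal.
Total normal subgroups: 3.

3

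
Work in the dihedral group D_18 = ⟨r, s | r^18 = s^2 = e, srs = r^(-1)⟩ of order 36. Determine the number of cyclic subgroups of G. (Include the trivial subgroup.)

Group the elements of G by the cyclic subgroup they generate; each cyclic subgroup of order d accounts for φ(d) elements.
Cyclic subgroups by order — order 1: 1; order 2: 19; order 3: 1; order 6: 1; order 9: 1; order 18: 1.
Total: 24.

24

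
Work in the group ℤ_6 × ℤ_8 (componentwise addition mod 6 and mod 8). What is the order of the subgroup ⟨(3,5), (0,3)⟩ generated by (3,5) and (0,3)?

16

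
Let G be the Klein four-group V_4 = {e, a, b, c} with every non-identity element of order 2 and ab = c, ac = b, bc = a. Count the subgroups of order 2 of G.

|G| = 4 and 2 | 4, so subgroups of order 2 are possible by Lagrange.
The subgroups of order 2 are: {e, a}; {e, b}; {e, c}.
So G has 3 subgroups of order 2.

3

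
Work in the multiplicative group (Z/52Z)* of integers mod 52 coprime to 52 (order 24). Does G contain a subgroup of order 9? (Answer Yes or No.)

No

9 does not divide |G| = 24, so by Lagrange no subgroup of order 9 exists.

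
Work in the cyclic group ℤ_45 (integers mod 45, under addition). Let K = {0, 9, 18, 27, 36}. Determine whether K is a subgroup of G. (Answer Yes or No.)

|K| = 5 divides |G| = 45, consistent with Lagrange.
K contains the identity, every element's inverse is in K, and K is closed under +: it is a subgroup.
In fact K = ⟨18⟩.

Yes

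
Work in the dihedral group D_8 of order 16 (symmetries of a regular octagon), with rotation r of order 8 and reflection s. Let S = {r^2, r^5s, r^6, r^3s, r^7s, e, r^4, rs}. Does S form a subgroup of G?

Yes

|S| = 8 divides |G| = 16, consistent with Lagrange.
S contains the identity, every element's inverse is in S, and S is closed under ·: it is a subgroup.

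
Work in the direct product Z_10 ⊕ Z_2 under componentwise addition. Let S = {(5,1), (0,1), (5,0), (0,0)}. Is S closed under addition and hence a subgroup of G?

|S| = 4 divides |G| = 20, consistent with Lagrange.
S contains the identity, every element's inverse is in S, and S is closed under +: it is a subgroup.

Yes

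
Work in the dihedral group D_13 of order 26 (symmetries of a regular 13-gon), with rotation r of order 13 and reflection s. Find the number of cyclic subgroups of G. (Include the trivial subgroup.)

15

A cyclic subgroup of order d is generated by each of its φ(d) elements of order d, so the cyclic subgroups of order d number (#elements of order d)/φ(d).
Cyclic subgroups by order — order 1: 1; order 2: 13; order 13: 1.
Total: 15.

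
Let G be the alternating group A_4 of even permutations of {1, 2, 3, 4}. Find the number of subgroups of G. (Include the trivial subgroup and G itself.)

|G| = 12, so by Lagrange every subgroup order divides 12. Divisors: 1, 2, 3, 4, 6, 12.
Subgroups by order — order 1: 1; order 2: 3; order 3: 4; order 4: 1; order 6: 0; order 12: 1.
Total: 1 + 3 + 4 + 1 + 0 + 1 = 10.

10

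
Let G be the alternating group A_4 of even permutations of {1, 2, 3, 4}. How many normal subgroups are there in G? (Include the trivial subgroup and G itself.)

G has 10 subgroups. Checking conjugation-invariance by order — order 1: 1/1 normal; order 2: 0/3 normal; order 3: 0/4 normal; order 4: 1/1 normal; order 12: 1/1 normal.
Total normal subgroups: 3.

3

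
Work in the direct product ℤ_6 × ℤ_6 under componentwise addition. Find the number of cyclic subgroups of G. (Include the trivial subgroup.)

A cyclic subgroup of order d is generated by each of its φ(d) elements of order d, so the cyclic subgroups of order d number (#elements of order d)/φ(d).
Cyclic subgroups by order — order 1: 1; order 2: 3; order 3: 4; order 6: 12.
Total: 20.

20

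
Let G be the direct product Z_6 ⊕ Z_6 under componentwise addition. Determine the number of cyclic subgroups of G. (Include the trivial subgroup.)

20

Each element a generates a cyclic subgroup ⟨a⟩; distinct elements may generate the same one (a cyclic group of order d has φ(d) generators).
Cyclic subgroups by order — order 1: 1; order 2: 3; order 3: 4; order 6: 12.
Total: 20.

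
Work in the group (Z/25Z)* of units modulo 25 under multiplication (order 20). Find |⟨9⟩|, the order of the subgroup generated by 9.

Compute successive powers of 9 mod 25: 9, 6, 4, 11, 24, 16, 19, 21, …; 9^10 ≡ 1 (mod 25).
So |⟨9⟩| = 10.

10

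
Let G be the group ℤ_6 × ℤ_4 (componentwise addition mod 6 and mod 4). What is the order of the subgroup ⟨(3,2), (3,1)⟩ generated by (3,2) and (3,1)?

|⟨(3,2)⟩| = 2 and |⟨(3,1)⟩| = 4, so |H| is a multiple of lcm(2, 4) = 4 and divides |G| = 24.
Closing under the operation: H = {(0,0), (0,1), (0,2), (0,3), (3,0), (3,1), (3,2), (3,3)}, so |H| = 8.

8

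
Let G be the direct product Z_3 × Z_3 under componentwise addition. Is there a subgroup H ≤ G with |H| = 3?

Yes

3 | 9. A subgroup of order 3 is {(0,0), (0,1), (0,2)}.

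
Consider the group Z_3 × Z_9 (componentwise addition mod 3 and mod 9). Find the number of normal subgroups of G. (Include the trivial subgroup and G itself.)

10

G is abelian, so every subgroup is normal.
G has 10 subgroups in total, hence 10 normal subgroups.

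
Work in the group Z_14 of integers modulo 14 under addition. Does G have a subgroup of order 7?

Yes

7 | 14. A subgroup of order 7 is {0, 2, 4, 6, 8, 10, 12}.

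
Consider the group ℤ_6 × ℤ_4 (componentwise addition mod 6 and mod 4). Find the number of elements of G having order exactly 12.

An element (a,b) has order lcm(ord(a), ord(b)); count pairs with lcm equal to 12.
Enumerating gives 8 such elements.

8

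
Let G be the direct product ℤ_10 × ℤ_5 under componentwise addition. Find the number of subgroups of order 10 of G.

6

|G| = 50 and 10 | 50, so subgroups of order 10 are possible by Lagrange.
The subgroups of order 10 are: {(0,0), (0,1), (0,2), (0,3), (0,4), (5,0), (5,1), (5,2), (5,3), (5,4)}; {(0,0), (1,0), (2,0), (3,0), (4,0), (5,0), (6,0), (7,0), (8,0), (9,0)}; {(0,0), (1,1), (2,2), (3,3), (4,4), (5,0), (6,1), (7,2), (8,3), (9,4)}; {(0,0), (1,2), (2,4), (3,1), (4,3), (5,0), (6,2), (7,4), (8,1), (9,3)}; … (6 in all).
So G has 6 subgroups of order 10.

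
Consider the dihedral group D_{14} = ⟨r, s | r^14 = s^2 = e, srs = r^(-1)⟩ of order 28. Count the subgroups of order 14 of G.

3

|G| = 28 and 14 | 28, so subgroups of order 14 are possible by Lagrange.
The subgroups of order 14 are: {e, r, r^2, r^3, r^4, r^5, r^6, r^7, r^8, r^9, r^10, r^11, r^12, r^13}; {e, r^2, r^4, r^6, r^8, r^10, r^12, s, r^2s, r^4s, r^6s, r^8s, r^10s, r^12s}; {e, r^2, r^4, r^6, r^8, r^10, r^12, rs, r^3s, r^5s, r^7s, r^9s, r^11s, r^13s}.
So G has 3 subgroups of order 14.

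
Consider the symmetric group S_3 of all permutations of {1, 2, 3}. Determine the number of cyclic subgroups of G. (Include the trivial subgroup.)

5

A cyclic subgroup of order d is generated by each of its φ(d) elements of order d, so the cyclic subgroups of order d number (#elements of order d)/φ(d).
Cyclic subgroups by order — order 1: 1; order 2: 3; order 3: 1.
Total: 5.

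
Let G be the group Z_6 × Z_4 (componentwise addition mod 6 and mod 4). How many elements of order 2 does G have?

3

An element (a,b) has order lcm(ord(a), ord(b)); count pairs with lcm equal to 2.
Enumerating gives 3 such elements.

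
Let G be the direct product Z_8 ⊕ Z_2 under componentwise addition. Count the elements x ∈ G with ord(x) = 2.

3

An element (a,b) has order lcm(ord(a), ord(b)); count pairs with lcm equal to 2.
Enumerating gives 3 such elements.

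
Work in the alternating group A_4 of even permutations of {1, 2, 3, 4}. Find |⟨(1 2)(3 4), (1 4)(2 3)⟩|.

4

|⟨(1 2)(3 4)⟩| = 2 and |⟨(1 4)(2 3)⟩| = 2, so |H| is a multiple of lcm(2, 2) = 2 and divides |G| = 12.
Closing under the operation: H = {e, (1 2)(3 4), (1 3)(2 4), (1 4)(2 3)}, so |H| = 4.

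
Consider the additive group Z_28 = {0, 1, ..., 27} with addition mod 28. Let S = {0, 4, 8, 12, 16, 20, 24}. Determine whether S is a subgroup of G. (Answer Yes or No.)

|S| = 7 divides |G| = 28, consistent with Lagrange.
S contains the identity, every element's inverse is in S, and S is closed under +: it is a subgroup.
In fact S = ⟨16⟩.

Yes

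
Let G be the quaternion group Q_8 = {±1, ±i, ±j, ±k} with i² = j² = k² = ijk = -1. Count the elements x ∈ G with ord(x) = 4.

The elements of order 4 are: i, -i, j, -j, k, -k.
That's 6.

6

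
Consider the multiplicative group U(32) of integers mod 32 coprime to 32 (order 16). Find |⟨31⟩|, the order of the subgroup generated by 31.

2

Compute successive powers of 31 mod 32: 31, 1; 31^2 ≡ 1 (mod 32).
So |⟨31⟩| = 2.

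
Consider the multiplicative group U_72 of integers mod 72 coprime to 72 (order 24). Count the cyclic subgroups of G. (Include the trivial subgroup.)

A cyclic subgroup of order d is generated by each of its φ(d) elements of order d, so the cyclic subgroups of order d number (#elements of order d)/φ(d).
Cyclic subgroups by order — order 1: 1; order 2: 7; order 3: 1; order 6: 7.
Total: 16.

16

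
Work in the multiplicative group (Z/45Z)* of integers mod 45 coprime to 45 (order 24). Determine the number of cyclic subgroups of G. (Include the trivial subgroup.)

12

A cyclic subgroup of order d is generated by each of its φ(d) elements of order d, so the cyclic subgroups of order d number (#elements of order d)/φ(d).
Cyclic subgroups by order — order 1: 1; order 2: 3; order 3: 1; order 4: 2; order 6: 3; order 12: 2.
Total: 12.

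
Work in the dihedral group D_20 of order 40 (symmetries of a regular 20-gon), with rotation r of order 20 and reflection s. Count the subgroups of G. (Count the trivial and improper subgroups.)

|G| = 40, so by Lagrange every subgroup order divides 40. Divisors: 1, 2, 4, 5, 8, 10, 20, 40.
Subgroups by order — order 1: 1; order 2: 21; order 4: 11; order 5: 1; order 8: 5; order 10: 5; order 20: 3; order 40: 1.
Total: 1 + 21 + 11 + 1 + 5 + 5 + 3 + 1 = 48.

48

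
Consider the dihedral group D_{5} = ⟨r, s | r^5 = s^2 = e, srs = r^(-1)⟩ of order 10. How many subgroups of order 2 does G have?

5

|G| = 10 and 2 | 10, so subgroups of order 2 are possible by Lagrange.
The subgroups of order 2 are: {e, r^2s}; {e, r^3s}; {e, r^4s}; {e, rs}; … (5 in all).
So G has 5 subgroups of order 2.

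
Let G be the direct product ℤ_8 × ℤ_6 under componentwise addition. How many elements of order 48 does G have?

An element (a,b) has order lcm(ord(a), ord(b)); count pairs with lcm equal to 48.
Enumerating gives 0 such elements.

0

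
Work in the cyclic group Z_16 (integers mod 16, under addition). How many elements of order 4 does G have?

In a cyclic group of order 16, the number of elements of order d (for d | 16) is φ(d).
φ(4) = 2.

2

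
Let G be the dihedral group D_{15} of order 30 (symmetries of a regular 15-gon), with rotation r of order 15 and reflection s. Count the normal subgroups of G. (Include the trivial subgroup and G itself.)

5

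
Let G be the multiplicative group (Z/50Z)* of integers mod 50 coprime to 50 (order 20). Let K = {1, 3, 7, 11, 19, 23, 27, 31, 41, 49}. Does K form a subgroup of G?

3 ∈ K but its inverse 17 ∉ K, so K is not a subgroup.

No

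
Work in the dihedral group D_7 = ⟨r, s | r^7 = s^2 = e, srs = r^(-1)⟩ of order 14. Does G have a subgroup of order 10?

10 does not divide |G| = 14, so by Lagrange no subgroup of order 10 exists.

No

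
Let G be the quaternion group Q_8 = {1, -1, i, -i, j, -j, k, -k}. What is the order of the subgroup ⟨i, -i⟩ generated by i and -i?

|⟨i⟩| = 4 and |⟨-i⟩| = 4, so |H| is a multiple of lcm(4, 4) = 4 and divides |G| = 8.
Closing under the operation: H = {1, -1, i, -i}, so |H| = 4.

4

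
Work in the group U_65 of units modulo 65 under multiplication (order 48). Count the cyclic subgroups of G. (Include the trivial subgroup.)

A cyclic subgroup of order d is generated by each of its φ(d) elements of order d, so the cyclic subgroups of order d number (#elements of order d)/φ(d).
Cyclic subgroups by order — order 1: 1; order 2: 3; order 3: 1; order 4: 6; order 6: 3; order 12: 6.
Total: 20.

20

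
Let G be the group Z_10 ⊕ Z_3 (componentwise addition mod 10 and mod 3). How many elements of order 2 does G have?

1

An element (a,b) has order lcm(ord(a), ord(b)); count pairs with lcm equal to 2.
Enumerating gives 1 such elements.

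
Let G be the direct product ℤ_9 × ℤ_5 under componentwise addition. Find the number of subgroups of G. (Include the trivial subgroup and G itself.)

6

|G| = 45, so by Lagrange every subgroup order divides 45. Divisors: 1, 3, 5, 9, 15, 45.
Subgroups by order — order 1: 1; order 3: 1; order 5: 1; order 9: 1; order 15: 1; order 45: 1.
Total: 1 + 1 + 1 + 1 + 1 + 1 = 6.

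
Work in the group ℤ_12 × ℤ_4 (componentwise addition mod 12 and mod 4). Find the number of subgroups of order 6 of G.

|G| = 48 and 6 | 48, so subgroups of order 6 are possible by Lagrange.
The subgroups of order 6 are: {(0,0), (0,2), (4,0), (4,2), (8,0), (8,2)}; {(0,0), (2,0), (4,0), (6,0), (8,0), (10,0)}; {(0,0), (2,2), (4,0), (6,2), (8,0), (10,2)}.
So G has 3 subgroups of order 6.

3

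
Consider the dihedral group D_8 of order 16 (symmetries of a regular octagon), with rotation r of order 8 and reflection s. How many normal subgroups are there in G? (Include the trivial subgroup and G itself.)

7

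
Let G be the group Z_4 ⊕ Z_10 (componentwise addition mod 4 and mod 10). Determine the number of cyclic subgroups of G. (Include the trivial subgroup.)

12

A cyclic subgroup of order d is generated by each of its φ(d) elements of order d, so the cyclic subgroups of order d number (#elements of order d)/φ(d).
Cyclic subgroups by order — order 1: 1; order 2: 3; order 4: 2; order 5: 1; order 10: 3; order 20: 2.
Total: 12.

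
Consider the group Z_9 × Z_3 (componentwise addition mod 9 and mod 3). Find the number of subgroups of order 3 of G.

4

|G| = 27 and 3 | 27, so subgroups of order 3 are possible by Lagrange.
The subgroups of order 3 are: {(0,0), (0,1), (0,2)}; {(0,0), (3,0), (6,0)}; {(0,0), (3,1), (6,2)}; {(0,0), (3,2), (6,1)}.
So G has 4 subgroups of order 3.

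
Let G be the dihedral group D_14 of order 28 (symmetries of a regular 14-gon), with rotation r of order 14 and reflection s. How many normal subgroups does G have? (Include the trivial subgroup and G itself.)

G has 28 subgroups. Checking conjugation-invariance by order — order 1: 1/1 normal; order 2: 1/15 normal; order 4: 0/7 normal; order 7: 1/1 normal; order 14: 3/3 normal; order 28: 1/1 normal.
Total normal subgroups: 7.

7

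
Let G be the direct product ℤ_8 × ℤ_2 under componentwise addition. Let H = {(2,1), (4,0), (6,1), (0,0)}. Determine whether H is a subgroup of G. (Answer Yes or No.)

|H| = 4 divides |G| = 16, consistent with Lagrange.
H contains the identity, every element's inverse is in H, and H is closed under +: it is a subgroup.
In fact H = ⟨(6,1)⟩.

Yes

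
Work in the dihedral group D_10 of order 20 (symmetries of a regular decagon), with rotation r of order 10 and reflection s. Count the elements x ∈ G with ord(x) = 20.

0

No element of G has order 20 (even though 20 | 20).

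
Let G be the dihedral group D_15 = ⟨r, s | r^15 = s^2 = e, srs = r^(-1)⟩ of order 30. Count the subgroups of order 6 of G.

5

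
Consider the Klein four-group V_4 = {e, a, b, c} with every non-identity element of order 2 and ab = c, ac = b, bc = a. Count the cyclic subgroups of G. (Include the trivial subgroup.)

Group the elements of G by the cyclic subgroup they generate; each cyclic subgroup of order d accounts for φ(d) elements.
Cyclic subgroups by order — order 1: 1; order 2: 3.
Total: 4.

4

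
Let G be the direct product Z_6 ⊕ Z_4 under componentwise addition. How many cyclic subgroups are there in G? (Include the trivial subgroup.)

12

A cyclic subgroup of order d is generated by each of its φ(d) elements of order d, so the cyclic subgroups of order d number (#elements of order d)/φ(d).
Cyclic subgroups by order — order 1: 1; order 2: 3; order 3: 1; order 4: 2; order 6: 3; order 12: 2.
Total: 12.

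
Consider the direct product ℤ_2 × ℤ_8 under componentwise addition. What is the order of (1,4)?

The order of (1,4) in Z_2 × Z_8 is lcm(ord(1) in Z_2, ord(4) in Z_8).
ord(1) = 2 and ord(4) = 2, so |⟨(1,4)⟩| = lcm(2, 2) = 2.

2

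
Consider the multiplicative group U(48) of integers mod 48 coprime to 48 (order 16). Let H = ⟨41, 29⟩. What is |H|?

8

|⟨41⟩| = 2 and |⟨29⟩| = 4, so |H| is a multiple of lcm(2, 4) = 4 and divides |G| = 16.
Closing under the operation: H = {1, 5, 13, 17, 25, 29, 37, 41}, so |H| = 8.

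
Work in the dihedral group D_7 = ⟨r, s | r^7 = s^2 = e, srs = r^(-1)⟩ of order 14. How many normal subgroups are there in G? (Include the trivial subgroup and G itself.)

G has 10 subgroups. Checking conjugation-invariance by order — order 1: 1/1 normal; order 2: 0/7 normal; order 7: 1/1 normal; order 14: 1/1 normal.
Total normal subgroups: 3.

3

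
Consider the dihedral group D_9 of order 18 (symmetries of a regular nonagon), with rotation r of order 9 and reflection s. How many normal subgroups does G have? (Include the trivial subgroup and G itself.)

G has 16 subgroups. Checking conjugation-invariance by order — order 1: 1/1 normal; order 2: 0/9 normal; order 3: 1/1 normal; order 6: 0/3 normal; order 9: 1/1 normal; order 18: 1/1 normal.
Total normal subgroups: 4.

4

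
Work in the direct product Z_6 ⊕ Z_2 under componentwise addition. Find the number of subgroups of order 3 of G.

|G| = 12 and 3 | 12, so subgroups of order 3 are possible by Lagrange.
The subgroups of order 3 are: {(0,0), (2,0), (4,0)}.
So G has 1 subgroup of order 3.

1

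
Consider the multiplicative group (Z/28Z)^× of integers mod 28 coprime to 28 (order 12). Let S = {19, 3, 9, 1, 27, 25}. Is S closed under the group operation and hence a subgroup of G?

|S| = 6 divides |G| = 12, consistent with Lagrange.
S contains the identity, every element's inverse is in S, and S is closed under ·: it is a subgroup.
In fact S = ⟨3⟩.

Yes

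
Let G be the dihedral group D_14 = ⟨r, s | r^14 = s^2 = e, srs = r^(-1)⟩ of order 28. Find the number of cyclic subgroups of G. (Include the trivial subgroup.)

18

Each element a generates a cyclic subgroup ⟨a⟩; distinct elements may generate the same one (a cyclic group of order d has φ(d) generators).
Cyclic subgroups by order — order 1: 1; order 2: 15; order 7: 1; order 14: 1.
Total: 18.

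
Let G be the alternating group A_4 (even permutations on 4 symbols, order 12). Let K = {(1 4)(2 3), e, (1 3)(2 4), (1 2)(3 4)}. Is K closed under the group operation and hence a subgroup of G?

|K| = 4 divides |G| = 12, consistent with Lagrange.
K contains the identity, every element's inverse is in K, and K is closed under ∘: it is a subgroup.

Yes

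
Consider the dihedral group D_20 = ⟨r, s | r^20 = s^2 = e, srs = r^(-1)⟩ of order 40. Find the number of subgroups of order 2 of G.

21

|G| = 40 and 2 | 40, so subgroups of order 2 are possible by Lagrange.
The subgroups of order 2 are: {e, r^10}; {e, r^10s}; {e, r^11s}; {e, r^12s}; … (21 in all).
So G has 21 subgroups of order 2.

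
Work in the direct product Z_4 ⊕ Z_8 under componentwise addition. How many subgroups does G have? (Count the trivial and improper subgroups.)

|G| = 32, so by Lagrange every subgroup order divides 32. Divisors: 1, 2, 4, 8, 16, 32.
Subgroups by order — order 1: 1; order 2: 3; order 4: 7; order 8: 7; order 16: 3; order 32: 1.
Total: 1 + 3 + 7 + 7 + 3 + 1 = 22.

22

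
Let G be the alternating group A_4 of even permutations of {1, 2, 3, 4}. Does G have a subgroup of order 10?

10 does not divide |G| = 12, so by Lagrange no subgroup of order 10 exists.

No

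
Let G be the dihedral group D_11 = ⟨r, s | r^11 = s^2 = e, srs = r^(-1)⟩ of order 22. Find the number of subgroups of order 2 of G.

|G| = 22 and 2 | 22, so subgroups of order 2 are possible by Lagrange.
The subgroups of order 2 are: {e, r^10s}; {e, r^2s}; {e, r^3s}; {e, r^4s}; … (11 in all).
So G has 11 subgroups of order 2.

11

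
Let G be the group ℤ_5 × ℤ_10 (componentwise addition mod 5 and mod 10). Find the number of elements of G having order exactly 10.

24

An element (a,b) has order lcm(ord(a), ord(b)); count pairs with lcm equal to 10.
Enumerating gives 24 such elements.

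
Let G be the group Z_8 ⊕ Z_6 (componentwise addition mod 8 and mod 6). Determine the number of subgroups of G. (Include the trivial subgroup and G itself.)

|G| = 48, so by Lagrange every subgroup order divides 48. Divisors: 1, 2, 3, 4, 6, 8, 12, 16, 24, 48.
Subgroups by order — order 1: 1; order 2: 3; order 3: 1; order 4: 3; order 6: 3; order 8: 3; order 12: 3; order 16: 1; order 24: 3; order 48: 1.
Total: 1 + 3 + 1 + 3 + 3 + 3 + 3 + 1 + 3 + 1 = 22.

22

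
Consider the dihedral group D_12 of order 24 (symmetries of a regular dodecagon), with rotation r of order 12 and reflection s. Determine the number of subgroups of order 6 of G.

5

|G| = 24 and 6 | 24, so subgroups of order 6 are possible by Lagrange.
The subgroups of order 6 are: {e, r^2, r^4, r^6, r^8, r^10}; {e, r^4, r^8, r^2s, r^6s, r^10s}; {e, r^4, r^8, r^3s, r^7s, r^11s}; {e, r^4, r^8, s, r^4s, r^8s}; … (5 in all).
So G has 5 subgroups of order 6.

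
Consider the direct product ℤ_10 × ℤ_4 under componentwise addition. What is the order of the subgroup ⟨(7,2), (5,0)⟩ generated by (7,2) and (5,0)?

|⟨(7,2)⟩| = 10 and |⟨(5,0)⟩| = 2, so |H| is a multiple of lcm(10, 2) = 10 and divides |G| = 40.
Closing under the operation: H = {(0,0), (0,2), (1,0), (1,2), (2,0), (2,2), (3,0), (3,2), (4,0), (4,2), (5,0), (5,2), (6,0), (6,2), (7,0), (7,2), (8,0), (8,2), (9,0), (9,2)}, so |H| = 20.

20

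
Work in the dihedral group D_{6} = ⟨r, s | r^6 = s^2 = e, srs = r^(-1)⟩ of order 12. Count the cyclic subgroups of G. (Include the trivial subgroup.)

10

Each element a generates a cyclic subgroup ⟨a⟩; distinct elements may generate the same one (a cyclic group of order d has φ(d) generators).
Cyclic subgroups by order — order 1: 1; order 2: 7; order 3: 1; order 6: 1.
Total: 10.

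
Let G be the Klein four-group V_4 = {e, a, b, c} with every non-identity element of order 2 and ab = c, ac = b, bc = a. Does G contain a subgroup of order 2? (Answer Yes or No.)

2 | 4. A subgroup of order 2 is {e, a}.

Yes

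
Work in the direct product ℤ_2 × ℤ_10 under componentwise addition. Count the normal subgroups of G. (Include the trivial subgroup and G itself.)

G is abelian, so every subgroup is normal.
G has 10 subgroups in total, hence 10 normal subgroups.

10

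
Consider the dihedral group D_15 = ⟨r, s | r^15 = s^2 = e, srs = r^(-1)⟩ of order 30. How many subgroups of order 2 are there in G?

|G| = 30 and 2 | 30, so subgroups of order 2 are possible by Lagrange.
The subgroups of order 2 are: {e, r^10s}; {e, r^11s}; {e, r^12s}; {e, r^13s}; … (15 in all).
So G has 15 subgroups of order 2.

15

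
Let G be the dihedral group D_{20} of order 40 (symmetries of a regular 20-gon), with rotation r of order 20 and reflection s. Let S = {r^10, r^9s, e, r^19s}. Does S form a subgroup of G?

|S| = 4 divides |G| = 40, consistent with Lagrange.
S contains the identity, every element's inverse is in S, and S is closed under ·: it is a subgroup.

Yes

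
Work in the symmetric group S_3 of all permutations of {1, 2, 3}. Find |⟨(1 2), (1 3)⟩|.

6

|⟨(1 2)⟩| = 2 and |⟨(1 3)⟩| = 2, so |H| is a multiple of lcm(2, 2) = 2 and divides |G| = 6.
Closing {(1 2), (1 3)} under the group operation gives all of G, so |H| = 6.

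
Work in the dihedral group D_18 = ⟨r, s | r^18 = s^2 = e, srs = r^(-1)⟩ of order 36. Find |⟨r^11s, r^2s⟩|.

|⟨r^11s⟩| = 2 and |⟨r^2s⟩| = 2, so |H| is a multiple of lcm(2, 2) = 2 and divides |G| = 36.
Closing under the operation: H = {e, r^9, r^2s, r^11s}, so |H| = 4.

4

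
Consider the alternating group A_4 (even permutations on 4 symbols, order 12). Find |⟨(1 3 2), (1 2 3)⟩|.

3

|⟨(1 3 2)⟩| = 3 and |⟨(1 2 3)⟩| = 3, so |H| is a multiple of lcm(3, 3) = 3 and divides |G| = 12.
Closing under the operation: H = {e, (1 2 3), (1 3 2)}, so |H| = 3.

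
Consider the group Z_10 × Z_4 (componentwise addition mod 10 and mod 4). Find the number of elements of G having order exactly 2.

3

An element (a,b) has order lcm(ord(a), ord(b)); count pairs with lcm equal to 2.
Enumerating gives 3 such elements.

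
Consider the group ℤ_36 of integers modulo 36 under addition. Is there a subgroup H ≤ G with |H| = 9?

Yes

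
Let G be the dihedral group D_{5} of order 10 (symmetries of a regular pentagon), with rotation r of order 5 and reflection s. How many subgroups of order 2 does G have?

5

|G| = 10 and 2 | 10, so subgroups of order 2 are possible by Lagrange.
The subgroups of order 2 are: {e, r^2s}; {e, r^3s}; {e, r^4s}; {e, rs}; … (5 in all).
So G has 5 subgroups of order 2.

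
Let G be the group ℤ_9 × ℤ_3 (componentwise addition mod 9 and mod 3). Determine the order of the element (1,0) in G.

9

The order of (1,0) in Z_9 × Z_3 is lcm(ord(1) in Z_9, ord(0) in Z_3).
ord(1) = 9 and ord(0) = 1, so |⟨(1,0)⟩| = lcm(9, 1) = 9.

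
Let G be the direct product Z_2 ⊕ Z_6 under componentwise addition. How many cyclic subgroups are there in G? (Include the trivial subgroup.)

Group the elements of G by the cyclic subgroup they generate; each cyclic subgroup of order d accounts for φ(d) elements.
Cyclic subgroups by order — order 1: 1; order 2: 3; order 3: 1; order 6: 3.
Total: 8.

8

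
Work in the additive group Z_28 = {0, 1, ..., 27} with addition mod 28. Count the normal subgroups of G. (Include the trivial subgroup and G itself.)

G is abelian, so every subgroup is normal.
G has 6 subgroups in total, hence 6 normal subgroups.

6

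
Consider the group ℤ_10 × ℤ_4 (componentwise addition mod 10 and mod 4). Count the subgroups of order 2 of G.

|G| = 40 and 2 | 40, so subgroups of order 2 are possible by Lagrange.
The subgroups of order 2 are: {(0,0), (0,2)}; {(0,0), (5,0)}; {(0,0), (5,2)}.
So G has 3 subgroups of order 2.

3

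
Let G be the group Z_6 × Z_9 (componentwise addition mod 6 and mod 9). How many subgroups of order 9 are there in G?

4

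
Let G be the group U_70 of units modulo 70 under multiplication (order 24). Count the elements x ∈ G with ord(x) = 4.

The elements of order 4 are: 13, 27, 43, 57.
That's 4.

4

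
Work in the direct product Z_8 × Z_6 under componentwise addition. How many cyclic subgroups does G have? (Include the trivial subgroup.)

Each element a generates a cyclic subgroup ⟨a⟩; distinct elements may generate the same one (a cyclic group of order d has φ(d) generators).
Cyclic subgroups by order — order 1: 1; order 2: 3; order 3: 1; order 4: 2; order 6: 3; order 8: 2; order 12: 2; order 24: 2.
Total: 16.

16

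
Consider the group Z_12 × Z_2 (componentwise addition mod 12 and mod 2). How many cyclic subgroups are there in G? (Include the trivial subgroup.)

12

Each element a generates a cyclic subgroup ⟨a⟩; distinct elements may generate the same one (a cyclic group of order d has φ(d) generators).
Cyclic subgroups by order — order 1: 1; order 2: 3; order 3: 1; order 4: 2; order 6: 3; order 12: 2.
Total: 12.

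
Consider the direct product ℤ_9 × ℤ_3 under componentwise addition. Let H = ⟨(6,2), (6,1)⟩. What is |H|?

9

|⟨(6,2)⟩| = 3 and |⟨(6,1)⟩| = 3, so |H| is a multiple of lcm(3, 3) = 3 and divides |G| = 27.
Closing under the operation: H = {(0,0), (0,1), (0,2), (3,0), (3,1), (3,2), (6,0), (6,1), (6,2)}, so |H| = 9.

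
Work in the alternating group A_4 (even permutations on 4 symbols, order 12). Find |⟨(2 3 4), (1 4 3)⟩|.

|⟨(2 3 4)⟩| = 3 and |⟨(1 4 3)⟩| = 3, so |H| is a multiple of lcm(3, 3) = 3 and divides |G| = 12.
Closing {(2 3 4), (1 4 3)} under the group operation gives all of G, so |H| = 12.

12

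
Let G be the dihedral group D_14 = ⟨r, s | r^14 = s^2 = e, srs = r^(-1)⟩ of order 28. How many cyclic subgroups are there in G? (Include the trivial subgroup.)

Each element a generates a cyclic subgroup ⟨a⟩; distinct elements may generate the same one (a cyclic group of order d has φ(d) generators).
Cyclic subgroups by order — order 1: 1; order 2: 15; order 7: 1; order 14: 1.
Total: 18.

18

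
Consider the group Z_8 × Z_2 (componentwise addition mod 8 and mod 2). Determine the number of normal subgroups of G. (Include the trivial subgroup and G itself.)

11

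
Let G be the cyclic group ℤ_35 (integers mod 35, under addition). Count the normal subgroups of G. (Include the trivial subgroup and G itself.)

4

G is abelian, so every subgroup is normal.
G has 4 subgroups in total, hence 4 normal subgroups.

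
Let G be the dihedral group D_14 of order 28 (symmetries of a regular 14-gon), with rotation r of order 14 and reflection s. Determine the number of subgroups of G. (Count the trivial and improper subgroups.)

28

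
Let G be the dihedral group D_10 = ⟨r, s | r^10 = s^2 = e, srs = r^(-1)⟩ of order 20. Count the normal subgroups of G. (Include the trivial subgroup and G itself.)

7

G has 22 subgroups. Checking conjugation-invariance by order — order 1: 1/1 normal; order 2: 1/11 normal; order 4: 0/5 normal; order 5: 1/1 normal; order 10: 3/3 normal; order 20: 1/1 normal.
Total normal subgroups: 7.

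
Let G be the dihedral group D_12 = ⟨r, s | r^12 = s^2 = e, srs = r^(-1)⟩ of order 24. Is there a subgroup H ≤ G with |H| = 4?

4 | 24. A subgroup of order 4 is {e, r^6, r^4s, r^10s}.

Yes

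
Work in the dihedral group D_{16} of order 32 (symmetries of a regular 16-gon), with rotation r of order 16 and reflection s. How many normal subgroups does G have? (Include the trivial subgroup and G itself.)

G has 36 subgroups. Checking conjugation-invariance by order — order 1: 1/1 normal; order 2: 1/17 normal; order 4: 1/9 normal; order 8: 1/5 normal; order 16: 3/3 normal; order 32: 1/1 normal.
Total normal subgroups: 8.

8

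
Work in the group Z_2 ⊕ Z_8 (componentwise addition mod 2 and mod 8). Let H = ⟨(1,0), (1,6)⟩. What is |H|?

|⟨(1,0)⟩| = 2 and |⟨(1,6)⟩| = 4, so |H| is a multiple of lcm(2, 4) = 4 and divides |G| = 16.
Closing under the operation: H = {(0,0), (0,2), (0,4), (0,6), (1,0), (1,2), (1,4), (1,6)}, so |H| = 8.

8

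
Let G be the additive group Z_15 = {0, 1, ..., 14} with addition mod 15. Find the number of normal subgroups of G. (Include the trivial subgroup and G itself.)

4

G is abelian, so every subgroup is normal.
G has 4 subgroups in total, hence 4 normal subgroups.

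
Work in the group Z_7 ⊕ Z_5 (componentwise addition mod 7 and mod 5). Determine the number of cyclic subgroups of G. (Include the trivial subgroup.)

4

A cyclic subgroup of order d is generated by each of its φ(d) elements of order d, so the cyclic subgroups of order d number (#elements of order d)/φ(d).
Cyclic subgroups by order — order 1: 1; order 5: 1; order 7: 1; order 35: 1.
Total: 4.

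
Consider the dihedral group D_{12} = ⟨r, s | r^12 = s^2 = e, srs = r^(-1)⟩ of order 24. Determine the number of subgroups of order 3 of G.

|G| = 24 and 3 | 24, so subgroups of order 3 are possible by Lagrange.
The subgroups of order 3 are: {e, r^4, r^8}.
So G has 1 subgroup of order 3.

1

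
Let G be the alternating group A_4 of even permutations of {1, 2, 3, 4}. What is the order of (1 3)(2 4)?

Computing powers of (1 3)(2 4): the smallest k with ((1 3)(2 4))^k = e is k = 2.

2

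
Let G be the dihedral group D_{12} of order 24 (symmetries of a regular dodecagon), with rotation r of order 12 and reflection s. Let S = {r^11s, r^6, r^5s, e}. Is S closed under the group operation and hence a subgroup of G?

Yes

|S| = 4 divides |G| = 24, consistent with Lagrange.
S contains the identity, every element's inverse is in S, and S is closed under ·: it is a subgroup.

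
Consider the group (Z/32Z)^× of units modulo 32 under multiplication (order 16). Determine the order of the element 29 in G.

Compute successive powers of 29 mod 32: 29, 9, 5, 17, 13, 25, 21, 1; 29^8 ≡ 1 (mod 32).
So |⟨29⟩| = 8.

8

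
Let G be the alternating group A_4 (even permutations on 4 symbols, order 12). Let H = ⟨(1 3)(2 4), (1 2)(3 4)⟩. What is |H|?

|⟨(1 3)(2 4)⟩| = 2 and |⟨(1 2)(3 4)⟩| = 2, so |H| is a multiple of lcm(2, 2) = 2 and divides |G| = 12.
Closing under the operation: H = {e, (1 2)(3 4), (1 3)(2 4), (1 4)(2 3)}, so |H| = 4.

4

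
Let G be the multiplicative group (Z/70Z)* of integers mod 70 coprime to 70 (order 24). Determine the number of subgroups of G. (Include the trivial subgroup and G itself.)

|G| = 24, so by Lagrange every subgroup order divides 24. Divisors: 1, 2, 3, 4, 6, 8, 12, 24.
Subgroups by order — order 1: 1; order 2: 3; order 3: 1; order 4: 3; order 6: 3; order 8: 1; order 12: 3; order 24: 1.
Total: 1 + 3 + 1 + 3 + 3 + 1 + 3 + 1 = 16.

16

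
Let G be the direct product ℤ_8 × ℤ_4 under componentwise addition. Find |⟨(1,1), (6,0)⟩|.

16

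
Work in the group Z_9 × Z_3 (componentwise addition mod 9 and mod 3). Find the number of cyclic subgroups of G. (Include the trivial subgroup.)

8

A cyclic subgroup of order d is generated by each of its φ(d) elements of order d, so the cyclic subgroups of order d number (#elements of order d)/φ(d).
Cyclic subgroups by order — order 1: 1; order 3: 4; order 9: 3.
Total: 8.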